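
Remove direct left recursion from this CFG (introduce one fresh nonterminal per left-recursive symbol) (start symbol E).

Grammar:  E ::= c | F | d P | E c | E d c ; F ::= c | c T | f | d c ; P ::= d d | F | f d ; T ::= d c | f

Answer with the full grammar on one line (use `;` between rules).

Directly left-recursive nonterminal: E.
For E: α = {c, d c}, β = {c, F, d P}. Rewrite as E → β E' and E' → α E' | ε.

E ::= c E' | F E' | d P E'; F ::= c | c T | f | d c; P ::= d d | F | f d; T ::= d c | f; E' ::= c E' | d c E' | eps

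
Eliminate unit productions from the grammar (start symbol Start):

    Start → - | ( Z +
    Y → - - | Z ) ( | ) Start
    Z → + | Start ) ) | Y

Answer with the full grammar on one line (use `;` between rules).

Start → - | ( Z +; Y → - - | Z ) ( | ) Start; Z → + | Start ) ) | - - | Z ) ( | ) Start

Unit pairs: Z ⇒* {Y}.
Replace each nonterminal's rules with the union of the non-unit rules of every nonterminal it unit-derives.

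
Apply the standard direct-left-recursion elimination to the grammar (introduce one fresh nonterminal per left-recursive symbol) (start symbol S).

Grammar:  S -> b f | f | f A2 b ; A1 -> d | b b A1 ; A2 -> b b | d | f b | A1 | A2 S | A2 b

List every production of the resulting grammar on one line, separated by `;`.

Left recursion appears on A2.
For A2: α = {S, b}, β = {b b, d, f b, A1}. Rewrite as A2 → β A2' and A2' → α A2' | ε.

S -> b f | f | f A2 b; A1 -> d | b b A1; A2 -> b b A2' | d A2' | f b A2' | A1 A2'; A2' -> S A2' | b A2' | ε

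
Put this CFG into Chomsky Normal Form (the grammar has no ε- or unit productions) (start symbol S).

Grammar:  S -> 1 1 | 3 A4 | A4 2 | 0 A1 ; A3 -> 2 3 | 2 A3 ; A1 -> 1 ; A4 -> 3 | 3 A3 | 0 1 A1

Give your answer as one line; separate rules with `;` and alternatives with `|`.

Introduce a nonterminal for each terminal appearing in a rule of length ≥ 2: X1 → 1, X2 → 3, X3 → 2, X4 → 0.
Binarize each right-hand side of length ≥ 3 by chaining fresh nonterminals (Y1, Y2, …): affected rules were A4 → X4 X1 A1.

S -> X1 X1 | X2 A4 | A4 X3 | X4 A1; A3 -> X3 X2 | X3 A3; A1 -> 1; A4 -> 3 | X2 A3 | X4 Y1; X1 -> 1; X2 -> 3; X3 -> 2; X4 -> 0; Y1 -> X1 A1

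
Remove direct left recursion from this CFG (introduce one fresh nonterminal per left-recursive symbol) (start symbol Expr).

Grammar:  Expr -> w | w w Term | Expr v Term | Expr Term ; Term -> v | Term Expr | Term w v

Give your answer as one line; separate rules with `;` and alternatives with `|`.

Expr -> w Expr1 | w w Term Expr1; Term -> v Term1; Expr1 -> v Term Expr1 | Term Expr1 | ε; Term1 -> Expr Term1 | w v Term1 | ε

Left recursion appears on Expr, Term.
For Expr: α = {v Term, Term}, β = {w, w w Term}. Rewrite as Expr → β Expr1 and Expr1 → α Expr1 | ε.
For Term: α = {Expr, w v}, β = {v}. Rewrite as Term → β Term1 and Term1 → α Term1 | ε.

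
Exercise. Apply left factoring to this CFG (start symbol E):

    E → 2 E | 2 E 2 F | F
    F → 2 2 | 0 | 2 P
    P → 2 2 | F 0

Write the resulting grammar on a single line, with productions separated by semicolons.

E has alternatives sharing prefix '2 E': factor to E → 2 E E' with E' → ε | 2 F.
F has alternatives sharing prefix '2': factor to F → 2 F' with F' → 2 | P.

E → F | 2 E E'; F → 0 | 2 F'; P → 2 2 | F 0; E' → epsilon | 2 F; F' → 2 | P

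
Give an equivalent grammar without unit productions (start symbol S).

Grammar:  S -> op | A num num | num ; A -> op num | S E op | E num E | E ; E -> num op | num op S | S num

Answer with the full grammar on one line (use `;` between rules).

S -> op | A num num | num; A -> num op | num op S | S num | op num | S E op | E num E; E -> num op | num op S | S num

Unit pairs: A ⇒* {E}.
For each unit pair (A, B), copy every non-unit production of B to A, then drop all unit productions.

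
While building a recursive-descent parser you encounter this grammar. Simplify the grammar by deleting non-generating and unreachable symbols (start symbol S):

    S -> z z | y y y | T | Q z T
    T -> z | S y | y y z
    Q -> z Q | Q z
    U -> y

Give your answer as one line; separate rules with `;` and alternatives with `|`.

Generating nonterminals: {S, T, U}.
Reachable from S after that: {S, T}.
Removed useless symbols: {Q, U} and every production mentioning them.

S -> z z | y y y | T; T -> z | S y | y y z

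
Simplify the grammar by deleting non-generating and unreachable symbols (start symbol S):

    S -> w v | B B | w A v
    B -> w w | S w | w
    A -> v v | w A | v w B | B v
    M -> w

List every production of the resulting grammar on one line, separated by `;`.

Generating nonterminals: {A, B, M, S}.
Reachable from S after that: {A, B, S}.
Removed useless symbols: {M} and every production mentioning them.

S -> w v | B B | w A v; B -> w w | S w | w; A -> v v | w A | v w B | B v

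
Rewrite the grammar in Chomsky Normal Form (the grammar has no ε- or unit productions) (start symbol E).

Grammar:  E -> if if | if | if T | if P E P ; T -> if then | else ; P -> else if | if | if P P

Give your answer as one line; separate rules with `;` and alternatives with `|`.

E -> X1 X1 | if | X1 T | X1 Y1; T -> X1 X2 | else; P -> X3 X1 | if | X1 Y3; X1 -> if; X2 -> then; X3 -> else; Y1 -> P Y2; Y2 -> E P; Y3 -> P P

Introduce a nonterminal for each terminal appearing in a rule of length ≥ 2: X1 → if, X2 → then, X3 → else.
Binarize each right-hand side of length ≥ 3 by chaining fresh nonterminals (Y1, Y2, …): affected rules were E → X1 P E P; P → X1 P P.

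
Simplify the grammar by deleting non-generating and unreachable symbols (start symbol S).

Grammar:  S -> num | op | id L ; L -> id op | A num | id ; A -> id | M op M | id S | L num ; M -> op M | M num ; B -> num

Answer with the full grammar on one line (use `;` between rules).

Generating nonterminals: {A, B, L, S}.
Reachable from S after that: {A, L, S}.
Removed useless symbols: {B, M} and every production mentioning them.

S -> num | op | id L; L -> id op | A num | id; A -> id | id S | L num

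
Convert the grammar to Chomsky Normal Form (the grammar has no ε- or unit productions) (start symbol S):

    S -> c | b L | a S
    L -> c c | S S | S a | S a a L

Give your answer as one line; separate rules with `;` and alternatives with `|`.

S -> c | X1 L | X2 S; L -> X3 X3 | S S | S X2 | S Y1; X1 -> b; X2 -> a; X3 -> c; Y1 -> X2 Y2; Y2 -> X2 L

Introduce a nonterminal for each terminal appearing in a rule of length ≥ 2: X1 → b, X2 → a, X3 → c.
Binarize each right-hand side of length ≥ 3 by chaining fresh nonterminals (Y1, Y2, …): affected rules were L → S X2 X2 L.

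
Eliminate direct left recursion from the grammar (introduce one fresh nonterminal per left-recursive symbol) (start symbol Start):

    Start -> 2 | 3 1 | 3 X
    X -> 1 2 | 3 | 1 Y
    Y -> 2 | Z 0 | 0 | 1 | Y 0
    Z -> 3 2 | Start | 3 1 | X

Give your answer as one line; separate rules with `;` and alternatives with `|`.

Start -> 2 | 3 1 | 3 X; X -> 1 2 | 3 | 1 Y; Y -> 2 Y1 | Z 0 Y1 | 0 Y1 | 1 Y1; Z -> 3 2 | Start | 3 1 | X; Y1 -> 0 Y1 | ε

Directly left-recursive nonterminal: Y.
For Y: α = {0}, β = {2, Z 0, 0, 1}. Rewrite as Y → β Y1 and Y1 → α Y1 | ε.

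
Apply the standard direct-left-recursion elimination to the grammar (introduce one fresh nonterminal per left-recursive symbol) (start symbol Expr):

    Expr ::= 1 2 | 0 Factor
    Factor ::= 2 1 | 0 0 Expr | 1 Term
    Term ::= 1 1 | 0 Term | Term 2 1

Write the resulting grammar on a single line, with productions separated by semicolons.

Directly left-recursive nonterminal: Term.
For Term: α = {2 1}, β = {1 1, 0 Term}. Rewrite as Term → β Term1 and Term1 → α Term1 | ε.

Expr ::= 1 2 | 0 Factor; Factor ::= 2 1 | 0 0 Expr | 1 Term; Term ::= 1 1 Term1 | 0 Term Term1; Term1 ::= 2 1 Term1 | eps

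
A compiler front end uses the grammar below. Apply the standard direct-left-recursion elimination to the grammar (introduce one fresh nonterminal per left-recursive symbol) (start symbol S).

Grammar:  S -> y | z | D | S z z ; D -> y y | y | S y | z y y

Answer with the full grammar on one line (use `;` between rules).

S -> y S' | z S' | D S'; D -> y y | y | S y | z y y; S' -> z z S' | ε

S is directly left-recursive.
For S: α = {z z}, β = {y, z, D}. Rewrite as S → β S' and S' → α S' | ε.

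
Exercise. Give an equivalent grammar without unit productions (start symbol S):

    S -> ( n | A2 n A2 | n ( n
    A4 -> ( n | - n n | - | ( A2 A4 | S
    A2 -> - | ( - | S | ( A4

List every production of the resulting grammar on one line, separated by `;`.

Unit pairs: A2 ⇒* {S}; A4 ⇒* {S}.
For each unit pair (A, B), copy every non-unit production of B to A, then drop all unit productions.

S -> ( n | A2 n A2 | n ( n; A4 -> ( n | - n n | - | ( A2 A4 | A2 n A2 | n ( n; A2 -> - | ( - | ( A4 | ( n | A2 n A2 | n ( n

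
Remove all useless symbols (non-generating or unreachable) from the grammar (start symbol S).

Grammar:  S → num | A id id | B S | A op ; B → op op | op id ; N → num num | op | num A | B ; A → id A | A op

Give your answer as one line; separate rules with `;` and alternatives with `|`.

Generating nonterminals: {B, N, S}.
Reachable from S after that: {B, S}.
Removed useless symbols: {A, N} and every production mentioning them.

S → num | B S; B → op op | op id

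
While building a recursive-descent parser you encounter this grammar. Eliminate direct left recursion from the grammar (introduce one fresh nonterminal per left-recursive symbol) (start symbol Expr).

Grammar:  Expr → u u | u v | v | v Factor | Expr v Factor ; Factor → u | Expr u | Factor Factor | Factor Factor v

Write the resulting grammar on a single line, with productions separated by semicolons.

Expr, Factor are directly left-recursive.
For Expr: α = {v Factor}, β = {u u, u v, v, v Factor}. Rewrite as Expr → β Expr1 and Expr1 → α Expr1 | ε.
For Factor: α = {Factor, Factor v}, β = {u, Expr u}. Rewrite as Factor → β Factor1 and Factor1 → α Factor1 | ε.

Expr → u u Expr1 | u v Expr1 | v Expr1 | v Factor Expr1; Factor → u Factor1 | Expr u Factor1; Expr1 → v Factor Expr1 | ε; Factor1 → Factor Factor1 | Factor v Factor1 | ε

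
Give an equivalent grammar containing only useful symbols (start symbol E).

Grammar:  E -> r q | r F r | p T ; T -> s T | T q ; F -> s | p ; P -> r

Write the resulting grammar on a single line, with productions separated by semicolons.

E -> r q | r F r; F -> s | p

Generating nonterminals: {E, F, P}.
Reachable from E after that: {E, F}.
Removed useless symbols: {P, T} and every production mentioning them.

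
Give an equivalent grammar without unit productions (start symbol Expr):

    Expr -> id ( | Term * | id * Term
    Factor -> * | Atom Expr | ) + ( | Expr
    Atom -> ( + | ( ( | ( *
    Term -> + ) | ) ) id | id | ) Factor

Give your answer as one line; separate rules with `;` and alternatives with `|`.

Expr -> id ( | Term * | id * Term; Factor -> * | Atom Expr | ) + ( | id ( | Term * | id * Term; Atom -> ( + | ( ( | ( *; Term -> + ) | ) ) id | id | ) Factor

Unit pairs: Factor ⇒* {Expr}.
Replace each nonterminal's rules with the union of the non-unit rules of every nonterminal it unit-derives.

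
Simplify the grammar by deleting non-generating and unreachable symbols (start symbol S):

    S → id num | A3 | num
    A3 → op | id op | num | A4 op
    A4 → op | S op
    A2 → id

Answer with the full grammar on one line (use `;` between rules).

S → id num | A3 | num; A3 → op | id op | num | A4 op; A4 → op | S op

Generating nonterminals: {A2, A3, A4, S}.
Reachable from S after that: {A3, A4, S}.
Removed useless symbols: {A2} and every production mentioning them.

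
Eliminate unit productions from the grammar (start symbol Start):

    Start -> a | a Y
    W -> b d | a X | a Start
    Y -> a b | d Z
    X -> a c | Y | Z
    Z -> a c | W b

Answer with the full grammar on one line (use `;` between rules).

Unit pairs: X ⇒* {Y, Z}.
For every A with A ⇒* B via unit rules, add B's non-unit alternatives to A; then delete every rule of the form X → Y.

Start -> a | a Y; W -> b d | a X | a Start; Y -> a b | d Z; X -> a c | W b | a b | d Z; Z -> a c | W b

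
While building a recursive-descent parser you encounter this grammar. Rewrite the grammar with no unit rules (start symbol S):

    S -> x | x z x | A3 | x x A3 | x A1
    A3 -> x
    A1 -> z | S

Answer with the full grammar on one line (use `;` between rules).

S -> x | x z x | x x A3 | x A1; A3 -> x; A1 -> z | x | x z x | x x A3 | x A1

Unit pairs: A1 ⇒* {A3, S}; S ⇒* {A3}.
For every A with A ⇒* B via unit rules, add B's non-unit alternatives to A; then delete every rule of the form X → Y.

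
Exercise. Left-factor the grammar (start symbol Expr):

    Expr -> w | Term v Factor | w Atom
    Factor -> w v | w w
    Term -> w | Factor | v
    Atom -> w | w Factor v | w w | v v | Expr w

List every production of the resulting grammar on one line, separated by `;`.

Expr -> Term v Factor | w Expr1; Factor -> w Factor1; Term -> w | Factor | v; Atom -> v v | Expr w | w Atom1; Expr1 -> ε | Atom; Factor1 -> v | w; Atom1 -> ε | Factor v | w

Expr has alternatives sharing prefix 'w': factor to Expr → w Expr1 with Expr1 → ε | Atom.
Factor has alternatives sharing prefix 'w': factor to Factor → w Factor1 with Factor1 → v | w.
Atom has alternatives sharing prefix 'w': factor to Atom → w Atom1 with Atom1 → ε | Factor v | w.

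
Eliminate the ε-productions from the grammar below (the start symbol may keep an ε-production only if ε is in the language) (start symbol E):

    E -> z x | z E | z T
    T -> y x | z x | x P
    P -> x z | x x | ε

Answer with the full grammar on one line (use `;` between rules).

Nullable set = {P}.
ε ∉ L(G), so no ε-production is kept.
Add the nullable-subset variants: T → x P gives x P | x.

E -> z x | z E | z T; T -> y x | z x | x P | x; P -> x z | x x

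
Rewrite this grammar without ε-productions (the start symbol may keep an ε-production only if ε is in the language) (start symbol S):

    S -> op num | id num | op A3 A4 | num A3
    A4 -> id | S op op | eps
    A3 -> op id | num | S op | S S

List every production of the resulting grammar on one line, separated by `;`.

S -> op num | id num | op A3 A4 | op A3 | num A3; A4 -> id | S op op; A3 -> op id | num | S op | S S

The nullable symbols are {A4}.
ε ∉ L(G), so no ε-production is kept.
Expand every rule over subsets of its nullable positions: S → op A3 A4 gives op A3 A4 | op A3.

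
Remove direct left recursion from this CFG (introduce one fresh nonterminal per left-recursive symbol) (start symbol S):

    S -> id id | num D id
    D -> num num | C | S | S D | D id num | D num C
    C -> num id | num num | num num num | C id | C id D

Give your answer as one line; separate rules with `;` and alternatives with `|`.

S -> id id | num D id; D -> num num D' | C D' | S D' | S D D'; C -> num id C' | num num C' | num num num C'; D' -> id num D' | num C D' | ε; C' -> id C' | id D C' | ε

Left recursion appears on D, C.
For D: α = {id num, num C}, β = {num num, C, S, S D}. Rewrite as D → β D' and D' → α D' | ε.
For C: α = {id, id D}, β = {num id, num num, num num num}. Rewrite as C → β C' and C' → α C' | ε.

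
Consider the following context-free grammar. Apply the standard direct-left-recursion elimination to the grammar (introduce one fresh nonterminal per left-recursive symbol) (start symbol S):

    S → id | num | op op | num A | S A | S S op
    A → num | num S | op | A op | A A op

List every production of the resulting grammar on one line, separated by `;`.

S → id S' | num S' | op op S' | num A S'; A → num A' | num S A' | op A'; S' → A S' | S op S' | epsilon; A' → op A' | A op A' | epsilon

S, A are directly left-recursive.
For S: α = {A, S op}, β = {id, num, op op, num A}. Rewrite as S → β S' and S' → α S' | ε.
For A: α = {op, A op}, β = {num, num S, op}. Rewrite as A → β A' and A' → α A' | ε.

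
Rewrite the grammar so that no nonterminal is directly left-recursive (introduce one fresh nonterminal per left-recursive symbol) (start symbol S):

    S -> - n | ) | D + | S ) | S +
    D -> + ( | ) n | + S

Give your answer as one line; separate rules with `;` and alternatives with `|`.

Left recursion appears on S.
For S: α = {), +}, β = {- n, ), D +}. Rewrite as S → β S' and S' → α S' | ε.

S -> - n S' | ) S' | D + S'; D -> + ( | ) n | + S; S' -> ) S' | + S' | ε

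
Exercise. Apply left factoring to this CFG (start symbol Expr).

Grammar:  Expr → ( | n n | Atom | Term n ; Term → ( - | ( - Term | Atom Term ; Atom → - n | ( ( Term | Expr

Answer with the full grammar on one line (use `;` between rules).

Term has alternatives sharing prefix '( -': factor to Term → ( - Term1 with Term1 → ε | Term.

Expr → ( | n n | Atom | Term n; Term → Atom Term | ( - Term1; Atom → - n | ( ( Term | Expr; Term1 → ε | Term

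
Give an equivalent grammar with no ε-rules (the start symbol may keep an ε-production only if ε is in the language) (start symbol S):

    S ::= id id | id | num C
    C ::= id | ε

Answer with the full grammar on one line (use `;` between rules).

S ::= id id | id | num C | num; C ::= id

Nullable nonterminals: {C}.
ε ∉ L(G), so no ε-production is kept.
Expand every rule over subsets of its nullable positions: S → num C gives num C | num.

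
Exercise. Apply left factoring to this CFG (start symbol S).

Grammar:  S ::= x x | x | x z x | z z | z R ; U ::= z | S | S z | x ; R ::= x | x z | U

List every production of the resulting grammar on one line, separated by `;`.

S ::= x S' | z S''; U ::= z | x | S U'; R ::= U | x R'; S' ::= x | ε | z x; S'' ::= z | R; U' ::= ε | z; R' ::= ε | z

S has alternatives sharing prefix 'x': factor to S → x S' with S' → x | ε | z x.
S has alternatives sharing prefix 'z': factor to S → z S'' with S'' → z | R.
U has alternatives sharing prefix 'S': factor to U → S U' with U' → ε | z.
R has alternatives sharing prefix 'x': factor to R → x R' with R' → ε | z.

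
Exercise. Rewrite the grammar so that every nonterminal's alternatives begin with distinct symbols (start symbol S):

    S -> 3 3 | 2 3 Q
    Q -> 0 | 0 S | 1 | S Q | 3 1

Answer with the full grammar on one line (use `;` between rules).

Q has alternatives sharing prefix '0': factor to Q → 0 Q' with Q' → ε | S.

S -> 3 3 | 2 3 Q; Q -> 1 | S Q | 3 1 | 0 Q'; Q' -> epsilon | S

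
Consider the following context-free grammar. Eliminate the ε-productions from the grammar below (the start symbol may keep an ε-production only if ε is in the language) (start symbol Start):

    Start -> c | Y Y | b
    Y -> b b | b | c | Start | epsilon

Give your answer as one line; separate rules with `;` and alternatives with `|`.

Nullable set = {Start, Y}.
ε ∈ L(G) since Start is nullable, so keep Start → ε.
For each production, add variants omitting each subset of nullable occurrences: Start → Y Y gives Y Y | Y.

Start -> c | Y Y | Y | b | epsilon; Y -> b b | b | c | Start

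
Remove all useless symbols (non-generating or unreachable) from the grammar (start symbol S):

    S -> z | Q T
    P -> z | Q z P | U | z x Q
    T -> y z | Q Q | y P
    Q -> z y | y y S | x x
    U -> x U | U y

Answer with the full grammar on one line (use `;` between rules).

Generating nonterminals: {P, Q, S, T}.
Reachable from S after that: {P, Q, S, T}.
Removed useless symbols: {U} and every production mentioning them.

S -> z | Q T; P -> z | Q z P | z x Q; T -> y z | Q Q | y P; Q -> z y | y y S | x x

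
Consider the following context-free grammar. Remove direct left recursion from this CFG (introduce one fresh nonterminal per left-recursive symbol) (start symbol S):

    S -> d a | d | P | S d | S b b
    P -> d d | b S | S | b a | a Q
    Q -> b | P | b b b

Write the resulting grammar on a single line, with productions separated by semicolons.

S -> d a S' | d S' | P S'; P -> d d | b S | S | b a | a Q; Q -> b | P | b b b; S' -> d S' | b b S' | ε

S is directly left-recursive.
For S: α = {d, b b}, β = {d a, d, P}. Rewrite as S → β S' and S' → α S' | ε.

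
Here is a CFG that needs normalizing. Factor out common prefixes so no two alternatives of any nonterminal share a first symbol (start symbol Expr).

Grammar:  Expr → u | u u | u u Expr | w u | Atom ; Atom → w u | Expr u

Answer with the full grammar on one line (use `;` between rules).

Expr → w u | Atom | u Expr1; Atom → w u | Expr u; Expr1 → ε | u Expr11; Expr11 → ε | Expr

Expr has alternatives sharing prefix 'u': factor to Expr → u Expr1 with Expr1 → ε | u | u Expr.
Expr1 has alternatives sharing prefix 'u': factor to Expr1 → u Expr11 with Expr11 → ε | Expr.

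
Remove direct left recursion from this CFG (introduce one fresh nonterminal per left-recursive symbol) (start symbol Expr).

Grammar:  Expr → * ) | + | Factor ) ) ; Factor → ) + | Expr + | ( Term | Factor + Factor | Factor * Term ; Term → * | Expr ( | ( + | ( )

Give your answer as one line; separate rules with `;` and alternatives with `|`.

Expr → * ) | + | Factor ) ); Factor → ) + Factor1 | Expr + Factor1 | ( Term Factor1; Term → * | Expr ( | ( + | ( ); Factor1 → + Factor Factor1 | * Term Factor1 | ε

Factor is directly left-recursive.
For Factor: α = {+ Factor, * Term}, β = {) +, Expr +, ( Term}. Rewrite as Factor → β Factor1 and Factor1 → α Factor1 | ε.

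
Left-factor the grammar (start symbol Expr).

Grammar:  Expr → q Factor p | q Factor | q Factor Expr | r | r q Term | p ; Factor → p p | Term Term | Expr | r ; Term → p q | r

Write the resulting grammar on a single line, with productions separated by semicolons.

Expr → p | q Factor Expr1 | r Expr2; Factor → p p | Term Term | Expr | r; Term → p q | r; Expr1 → p | ε | Expr; Expr2 → ε | q Term

Expr has alternatives sharing prefix 'q Factor': factor to Expr → q Factor Expr1 with Expr1 → p | ε | Expr.
Expr has alternatives sharing prefix 'r': factor to Expr → r Expr2 with Expr2 → ε | q Term.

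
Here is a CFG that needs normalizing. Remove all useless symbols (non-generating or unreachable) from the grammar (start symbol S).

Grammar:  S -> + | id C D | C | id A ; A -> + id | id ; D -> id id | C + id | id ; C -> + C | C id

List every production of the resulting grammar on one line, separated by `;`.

Generating nonterminals: {A, D, S}.
Reachable from S after that: {A, S}.
Removed useless symbols: {C, D} and every production mentioning them.

S -> + | id A; A -> + id | id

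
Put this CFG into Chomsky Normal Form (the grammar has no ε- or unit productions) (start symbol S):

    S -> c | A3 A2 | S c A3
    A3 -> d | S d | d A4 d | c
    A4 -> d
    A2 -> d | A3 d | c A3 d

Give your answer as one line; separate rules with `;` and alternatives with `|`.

S -> c | A3 A2 | S Y1; A3 -> d | S X2 | X2 Y2 | c; A4 -> d; A2 -> d | A3 X2 | X1 Y3; X1 -> c; X2 -> d; Y1 -> X1 A3; Y2 -> A4 X2; Y3 -> A3 X2

Introduce a nonterminal for each terminal appearing in a rule of length ≥ 2: X1 → c, X2 → d.
Binarize each right-hand side of length ≥ 3 by chaining fresh nonterminals (Y1, Y2, …): affected rules were S → S X1 A3; A3 → X2 A4 X2; A2 → X1 A3 X2.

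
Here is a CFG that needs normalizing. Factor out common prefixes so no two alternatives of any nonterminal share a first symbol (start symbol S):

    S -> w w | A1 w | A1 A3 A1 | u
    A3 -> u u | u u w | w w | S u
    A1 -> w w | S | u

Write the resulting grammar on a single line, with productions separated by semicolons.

S has alternatives sharing prefix 'A1': factor to S → A1 S' with S' → w | A3 A1.
A3 has alternatives sharing prefix 'u u': factor to A3 → u u A3' with A3' → ε | w.

S -> w w | u | A1 S'; A3 -> w w | S u | u u A3'; A1 -> w w | S | u; S' -> w | A3 A1; A3' -> ε | w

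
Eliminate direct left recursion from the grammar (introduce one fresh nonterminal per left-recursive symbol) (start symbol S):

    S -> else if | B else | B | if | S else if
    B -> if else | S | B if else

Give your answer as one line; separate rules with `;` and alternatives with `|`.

Left recursion appears on S, B.
For S: α = {else if}, β = {else if, B else, B, if}. Rewrite as S → β S' and S' → α S' | ε.
For B: α = {if else}, β = {if else, S}. Rewrite as B → β B' and B' → α B' | ε.

S -> else if S' | B else S' | B S' | if S'; B -> if else B' | S B'; S' -> else if S' | ε; B' -> if else B' | ε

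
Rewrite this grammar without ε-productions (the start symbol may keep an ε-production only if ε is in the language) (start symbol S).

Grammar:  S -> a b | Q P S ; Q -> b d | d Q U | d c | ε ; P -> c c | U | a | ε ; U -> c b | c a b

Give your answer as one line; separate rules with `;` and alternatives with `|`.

S -> a b | Q P S | Q S | P S; Q -> b d | d Q U | d U | d c; P -> c c | U | a; U -> c b | c a b

Nullable set = {P, Q}.
ε ∉ L(G), so no ε-production is kept.
Expand every rule over subsets of its nullable positions: S → Q P S gives Q P S | Q S | P S. Q → d Q U gives d Q U | d U.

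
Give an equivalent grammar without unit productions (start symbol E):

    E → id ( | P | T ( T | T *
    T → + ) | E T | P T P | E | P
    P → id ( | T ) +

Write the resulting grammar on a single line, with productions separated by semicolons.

E → id ( | T ( T | T * | T ) +; T → id ( | T ( T | T * | T ) + | + ) | E T | P T P; P → id ( | T ) +

Unit pairs: E ⇒* {P}; T ⇒* {E, P}.
For each unit pair (A, B), copy every non-unit production of B to A, then drop all unit productions.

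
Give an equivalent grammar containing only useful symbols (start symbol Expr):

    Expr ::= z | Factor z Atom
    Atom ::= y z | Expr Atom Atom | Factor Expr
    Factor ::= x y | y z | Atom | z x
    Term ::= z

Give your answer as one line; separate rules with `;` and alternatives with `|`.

Expr ::= z | Factor z Atom; Atom ::= y z | Expr Atom Atom | Factor Expr; Factor ::= x y | y z | Atom | z x

Generating nonterminals: {Atom, Expr, Factor, Term}.
Reachable from Expr after that: {Atom, Expr, Factor}.
Removed useless symbols: {Term} and every production mentioning them.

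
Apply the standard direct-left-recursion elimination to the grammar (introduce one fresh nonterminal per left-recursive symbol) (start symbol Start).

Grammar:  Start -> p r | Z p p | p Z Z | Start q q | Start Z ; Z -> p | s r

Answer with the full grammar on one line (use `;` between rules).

Left recursion appears on Start.
For Start: α = {q q, Z}, β = {p r, Z p p, p Z Z}. Rewrite as Start → β Start1 and Start1 → α Start1 | ε.

Start -> p r Start1 | Z p p Start1 | p Z Z Start1; Z -> p | s r; Start1 -> q q Start1 | Z Start1 | ε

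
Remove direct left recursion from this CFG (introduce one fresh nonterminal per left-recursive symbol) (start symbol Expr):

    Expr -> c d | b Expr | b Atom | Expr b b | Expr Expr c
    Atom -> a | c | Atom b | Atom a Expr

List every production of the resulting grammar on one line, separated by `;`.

Expr -> c d Expr1 | b Expr Expr1 | b Atom Expr1; Atom -> a Atom1 | c Atom1; Expr1 -> b b Expr1 | Expr c Expr1 | ε; Atom1 -> b Atom1 | a Expr Atom1 | ε

Expr, Atom are directly left-recursive.
For Expr: α = {b b, Expr c}, β = {c d, b Expr, b Atom}. Rewrite as Expr → β Expr1 and Expr1 → α Expr1 | ε.
For Atom: α = {b, a Expr}, β = {a, c}. Rewrite as Atom → β Atom1 and Atom1 → α Atom1 | ε.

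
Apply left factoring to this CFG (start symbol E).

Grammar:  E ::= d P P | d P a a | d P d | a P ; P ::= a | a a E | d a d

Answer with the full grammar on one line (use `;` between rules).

E ::= a P | d P E'; P ::= d a d | a P'; E' ::= P | a a | d; P' ::= ε | a E

E has alternatives sharing prefix 'd P': factor to E → d P E' with E' → P | a a | d.
P has alternatives sharing prefix 'a': factor to P → a P' with P' → ε | a E.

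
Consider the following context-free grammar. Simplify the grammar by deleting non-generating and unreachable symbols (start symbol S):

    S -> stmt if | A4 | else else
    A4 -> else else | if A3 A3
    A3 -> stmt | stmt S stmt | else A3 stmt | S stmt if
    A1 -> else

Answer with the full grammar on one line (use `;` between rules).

Generating nonterminals: {A1, A3, A4, S}.
Reachable from S after that: {A3, A4, S}.
Removed useless symbols: {A1} and every production mentioning them.

S -> stmt if | A4 | else else; A4 -> else else | if A3 A3; A3 -> stmt | stmt S stmt | else A3 stmt | S stmt if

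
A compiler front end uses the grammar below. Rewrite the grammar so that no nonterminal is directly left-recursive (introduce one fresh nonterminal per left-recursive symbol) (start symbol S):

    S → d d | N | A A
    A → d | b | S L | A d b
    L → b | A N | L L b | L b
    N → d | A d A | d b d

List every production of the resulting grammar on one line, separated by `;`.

Directly left-recursive nonterminals: A, L.
For A: α = {d b}, β = {d, b, S L}. Rewrite as A → β A' and A' → α A' | ε.
For L: α = {L b, b}, β = {b, A N}. Rewrite as L → β L' and L' → α L' | ε.

S → d d | N | A A; A → d A' | b A' | S L A'; L → b L' | A N L'; N → d | A d A | d b d; A' → d b A' | ε; L' → L b L' | b L' | ε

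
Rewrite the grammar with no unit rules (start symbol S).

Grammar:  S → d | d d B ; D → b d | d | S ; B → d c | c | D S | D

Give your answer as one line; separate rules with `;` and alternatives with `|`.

Unit pairs: B ⇒* {D, S}; D ⇒* {S}.
For every A with A ⇒* B via unit rules, add B's non-unit alternatives to A; then delete every rule of the form X → Y.

S → d | d d B; D → d | d d B | b d; B → d c | c | D S | d | d d B | b d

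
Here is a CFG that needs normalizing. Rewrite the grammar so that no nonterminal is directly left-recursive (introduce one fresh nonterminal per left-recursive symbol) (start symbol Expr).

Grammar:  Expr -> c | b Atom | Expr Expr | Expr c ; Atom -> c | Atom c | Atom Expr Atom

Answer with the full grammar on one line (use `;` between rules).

Expr -> c Expr1 | b Atom Expr1; Atom -> c Atom1; Expr1 -> Expr Expr1 | c Expr1 | ε; Atom1 -> c Atom1 | Expr Atom Atom1 | ε

Expr, Atom are directly left-recursive.
For Expr: α = {Expr, c}, β = {c, b Atom}. Rewrite as Expr → β Expr1 and Expr1 → α Expr1 | ε.
For Atom: α = {c, Expr Atom}, β = {c}. Rewrite as Atom → β Atom1 and Atom1 → α Atom1 | ε.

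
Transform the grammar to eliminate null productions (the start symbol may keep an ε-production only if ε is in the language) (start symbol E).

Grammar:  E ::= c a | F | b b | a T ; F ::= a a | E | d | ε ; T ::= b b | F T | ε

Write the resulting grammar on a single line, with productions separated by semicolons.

The nullable symbols are {E, F, T}.
ε ∈ L(G) since E is nullable, so keep E → ε.
Expand every rule over subsets of its nullable positions: E → a T gives a T | a. T → F T gives F T | F.

E ::= c a | F | b b | a T | a | ε; F ::= a a | E | d; T ::= b b | F T | F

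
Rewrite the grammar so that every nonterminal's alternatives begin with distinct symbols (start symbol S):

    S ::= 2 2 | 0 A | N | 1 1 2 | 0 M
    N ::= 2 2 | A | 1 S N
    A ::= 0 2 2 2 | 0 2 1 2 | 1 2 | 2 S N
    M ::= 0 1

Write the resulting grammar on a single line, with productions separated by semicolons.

S ::= 2 2 | N | 1 1 2 | 0 S'; N ::= 2 2 | A | 1 S N; A ::= 1 2 | 2 S N | 0 2 A'; M ::= 0 1; S' ::= A | M; A' ::= 2 2 | 1 2

S has alternatives sharing prefix '0': factor to S → 0 S' with S' → A | M.
A has alternatives sharing prefix '0 2': factor to A → 0 2 A' with A' → 2 2 | 1 2.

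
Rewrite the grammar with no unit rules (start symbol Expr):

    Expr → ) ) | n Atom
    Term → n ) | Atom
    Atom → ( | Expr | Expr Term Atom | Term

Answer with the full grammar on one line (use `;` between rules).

Expr → ) ) | n Atom; Term → n ) | ( | Expr Term Atom | ) ) | n Atom; Atom → n ) | ( | Expr Term Atom | ) ) | n Atom

Unit pairs: Atom ⇒* {Expr, Term}; Term ⇒* {Atom, Expr}.
Replace each nonterminal's rules with the union of the non-unit rules of every nonterminal it unit-derives.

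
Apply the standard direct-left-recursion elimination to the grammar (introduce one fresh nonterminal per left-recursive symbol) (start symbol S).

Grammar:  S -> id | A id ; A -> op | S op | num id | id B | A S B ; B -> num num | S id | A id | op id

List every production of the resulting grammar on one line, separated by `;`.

S -> id | A id; A -> op A' | S op A' | num id A' | id B A'; B -> num num | S id | A id | op id; A' -> S B A' | ε

Left recursion appears on A.
For A: α = {S B}, β = {op, S op, num id, id B}. Rewrite as A → β A' and A' → α A' | ε.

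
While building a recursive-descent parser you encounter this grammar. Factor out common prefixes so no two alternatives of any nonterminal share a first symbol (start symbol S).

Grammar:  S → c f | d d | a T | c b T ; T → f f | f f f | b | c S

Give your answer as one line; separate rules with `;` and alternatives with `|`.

S has alternatives sharing prefix 'c': factor to S → c S' with S' → f | b T.
T has alternatives sharing prefix 'f f': factor to T → f f T' with T' → ε | f.

S → d d | a T | c S'; T → b | c S | f f T'; S' → f | b T; T' → ε | f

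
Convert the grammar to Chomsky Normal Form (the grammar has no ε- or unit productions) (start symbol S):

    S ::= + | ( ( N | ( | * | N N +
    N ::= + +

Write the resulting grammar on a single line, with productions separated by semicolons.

S ::= + | X1 Y1 | ( | * | N Y2; N ::= X2 X2; X1 ::= (; X2 ::= +; Y1 ::= X1 N; Y2 ::= N X2

Introduce a nonterminal for each terminal appearing in a rule of length ≥ 2: X1 → (, X2 → +.
Binarize each right-hand side of length ≥ 3 by chaining fresh nonterminals (Y1, Y2, …): affected rules were S → X1 X1 N; S → N N X2.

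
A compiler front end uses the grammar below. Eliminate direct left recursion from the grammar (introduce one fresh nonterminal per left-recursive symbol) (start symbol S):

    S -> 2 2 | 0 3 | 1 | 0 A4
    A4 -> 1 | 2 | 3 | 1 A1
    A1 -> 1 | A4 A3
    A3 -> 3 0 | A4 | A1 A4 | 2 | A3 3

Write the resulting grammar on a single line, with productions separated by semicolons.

S -> 2 2 | 0 3 | 1 | 0 A4; A4 -> 1 | 2 | 3 | 1 A1; A1 -> 1 | A4 A3; A3 -> 3 0 A3' | A4 A3' | A1 A4 A3' | 2 A3'; A3' -> 3 A3' | epsilon

Left recursion appears on A3.
For A3: α = {3}, β = {3 0, A4, A1 A4, 2}. Rewrite as A3 → β A3' and A3' → α A3' | ε.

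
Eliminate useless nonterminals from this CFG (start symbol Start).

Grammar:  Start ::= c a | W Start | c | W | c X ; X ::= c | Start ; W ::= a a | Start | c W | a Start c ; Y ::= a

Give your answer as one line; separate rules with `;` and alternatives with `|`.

Generating nonterminals: {Start, W, X, Y}.
Reachable from Start after that: {Start, W, X}.
Removed useless symbols: {Y} and every production mentioning them.

Start ::= c a | W Start | c | W | c X; X ::= c | Start; W ::= a a | Start | c W | a Start c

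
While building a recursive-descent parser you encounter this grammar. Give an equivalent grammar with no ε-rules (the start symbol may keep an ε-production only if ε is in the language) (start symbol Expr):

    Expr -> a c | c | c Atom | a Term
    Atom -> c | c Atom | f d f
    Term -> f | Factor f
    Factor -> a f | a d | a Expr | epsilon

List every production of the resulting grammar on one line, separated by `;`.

The nullable symbols are {Factor}.
ε ∉ L(G), so no ε-production is kept.

Expr -> a c | c | c Atom | a Term; Atom -> c | c Atom | f d f; Term -> f | Factor f; Factor -> a f | a d | a Expr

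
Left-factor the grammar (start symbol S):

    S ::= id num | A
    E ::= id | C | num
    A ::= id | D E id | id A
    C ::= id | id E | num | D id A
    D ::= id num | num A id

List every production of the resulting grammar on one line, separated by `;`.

S ::= id num | A; E ::= id | C | num; A ::= D E id | id A'; C ::= num | D id A | id C'; D ::= id num | num A id; A' ::= ε | A; C' ::= ε | E

A has alternatives sharing prefix 'id': factor to A → id A' with A' → ε | A.
C has alternatives sharing prefix 'id': factor to C → id C' with C' → ε | E.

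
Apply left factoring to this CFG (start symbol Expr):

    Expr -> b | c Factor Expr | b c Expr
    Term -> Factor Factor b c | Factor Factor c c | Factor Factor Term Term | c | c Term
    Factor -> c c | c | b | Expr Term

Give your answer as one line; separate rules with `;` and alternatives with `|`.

Expr has alternatives sharing prefix 'b': factor to Expr → b Expr1 with Expr1 → ε | c Expr.
Term has alternatives sharing prefix 'Factor Factor': factor to Term → Factor Factor Term1 with Term1 → b c | c c | Term Term.
Term has alternatives sharing prefix 'c': factor to Term → c Term2 with Term2 → ε | Term.
Factor has alternatives sharing prefix 'c': factor to Factor → c Factor1 with Factor1 → c | ε.

Expr -> c Factor Expr | b Expr1; Term -> Factor Factor Term1 | c Term2; Factor -> b | Expr Term | c Factor1; Expr1 -> epsilon | c Expr; Term1 -> b c | c c | Term Term; Term2 -> epsilon | Term; Factor1 -> c | epsilon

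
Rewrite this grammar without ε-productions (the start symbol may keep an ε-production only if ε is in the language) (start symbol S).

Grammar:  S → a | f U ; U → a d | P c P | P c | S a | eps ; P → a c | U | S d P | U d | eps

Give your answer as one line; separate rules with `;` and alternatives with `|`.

The nullable symbols are {P, U}.
ε ∉ L(G), so no ε-production is kept.
For each production, add variants omitting each subset of nullable occurrences: S → f U gives f U | f. U → P c P gives P c P | P c | c P | c. P → S d P gives S d P | S d. P → U d gives U d | d.

S → a | f U | f; U → a d | P c P | P c | c P | c | S a; P → a c | U | S d P | S d | U d | d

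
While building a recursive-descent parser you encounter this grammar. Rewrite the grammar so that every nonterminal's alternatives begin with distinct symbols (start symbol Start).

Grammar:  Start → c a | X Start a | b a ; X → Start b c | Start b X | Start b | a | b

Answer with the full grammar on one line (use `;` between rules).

X has alternatives sharing prefix 'Start b': factor to X → Start b X1 with X1 → c | X | ε.

Start → c a | X Start a | b a; X → a | b | Start b X1; X1 → c | X | ε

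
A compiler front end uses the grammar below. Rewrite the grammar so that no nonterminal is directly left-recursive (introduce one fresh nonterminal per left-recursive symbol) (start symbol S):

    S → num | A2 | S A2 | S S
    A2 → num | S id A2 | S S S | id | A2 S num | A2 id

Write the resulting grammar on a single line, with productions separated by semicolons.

Directly left-recursive nonterminals: S, A2.
For S: α = {A2, S}, β = {num, A2}. Rewrite as S → β S' and S' → α S' | ε.
For A2: α = {S num, id}, β = {num, S id A2, S S S, id}. Rewrite as A2 → β A2' and A2' → α A2' | ε.

S → num S' | A2 S'; A2 → num A2' | S id A2 A2' | S S S A2' | id A2'; S' → A2 S' | S S' | ε; A2' → S num A2' | id A2' | ε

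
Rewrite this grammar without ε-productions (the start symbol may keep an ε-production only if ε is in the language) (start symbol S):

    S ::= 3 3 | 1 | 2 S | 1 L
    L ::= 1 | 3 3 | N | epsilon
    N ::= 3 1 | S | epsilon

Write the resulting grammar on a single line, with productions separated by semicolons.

Nullable set = {L, N}.
ε ∉ L(G), so no ε-production is kept.

S ::= 3 3 | 1 | 2 S | 1 L; L ::= 1 | 3 3 | N; N ::= 3 1 | S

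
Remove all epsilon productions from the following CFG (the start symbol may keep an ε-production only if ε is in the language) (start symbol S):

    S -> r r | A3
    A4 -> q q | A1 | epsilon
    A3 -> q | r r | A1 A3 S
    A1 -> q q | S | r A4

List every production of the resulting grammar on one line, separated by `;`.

Nullable set = {A4}.
ε ∉ L(G), so no ε-production is kept.
Add the nullable-subset variants: A1 → r A4 gives r A4 | r.

S -> r r | A3; A4 -> q q | A1; A3 -> q | r r | A1 A3 S; A1 -> q q | S | r A4 | r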